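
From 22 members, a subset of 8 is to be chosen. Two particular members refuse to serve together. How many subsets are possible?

281010

All 8-subsets: C(22,8) = 319770. Those containing both fixed elements: C(20,6) = 38760.
319770 − 38760 = 281010.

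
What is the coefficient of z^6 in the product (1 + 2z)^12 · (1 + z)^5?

284000

Coefficient of z^6 = Σ_{j} C(12,j)·2^j·C(5,6-j)·1^(6-j) for j from 1 to 6.
= 24 + 1320 + 17600 + 79200 + 126720 + 59136 = 284000.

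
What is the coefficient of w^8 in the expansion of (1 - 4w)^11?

The general term is C(11,j)·(1)^j·(-4w)^(11-j); the w^8 term has j = 3.
C(11,3) = 165.
Coefficient = C(11,3) · (-4)^8 = 165 · 65536 = 10813440.

10813440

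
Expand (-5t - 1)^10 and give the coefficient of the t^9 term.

The general term is C(10,j)·(-5t)^j·(-1)^(10-j); the t^9 term has j = 9.
C(10,9) = 10.
Coefficient = C(10,9) · (-5)^9 · (-1)^1 = 10 · (-1953125) · (-1) = 19531250.

19531250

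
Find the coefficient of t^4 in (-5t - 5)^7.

-2734375

The general term is C(7,j)·(-5t)^j·(-5)^(7-j); the t^4 term has j = 4.
C(7,4) = 35.
Coefficient = C(7,4) · (-5)^4 · (-5)^3 = 35 · 625 · (-125) = -2734375.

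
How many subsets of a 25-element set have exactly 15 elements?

3268760

Choose the 15 positions: C(25,15) = 3268760.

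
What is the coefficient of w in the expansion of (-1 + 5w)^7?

The general term is C(7,j)·(-1)^j·(5w)^(7-j); the w^1 term has j = 6.
C(7,6) = 7.
Coefficient = C(7,6) · 5^1 = 7 · 5 = 35.

35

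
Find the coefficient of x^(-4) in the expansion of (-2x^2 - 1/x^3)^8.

1120

General term: C(8,j)·(-2x^2)^j·(-1/x^3)^(8-j), with x-exponent 2j − 3(8−j) = 5j − 24.
Set 5j − 24 = -4: j = 4.
C(8,4) = 70; (-2)^4 = 16; (-1)^4 = 1.
Coefficient = 70 · 16 · 1 = 1120.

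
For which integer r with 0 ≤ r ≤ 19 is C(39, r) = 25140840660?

15

C(39,r) increases on 0 ≤ r ≤ 19. C(39,14) = 15084504396 and C(39,15) = 25140840660, so r = 15.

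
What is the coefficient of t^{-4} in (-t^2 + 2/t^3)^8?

1120

General term: C(8,j)·(-t^2)^j·(2/t^3)^(8-j), with t-exponent 2j − 3(8−j) = 5j − 24.
Set 5j − 24 = -4: j = 4.
C(8,4) = 70; (-1)^4 = 1; 2^4 = 16.
Coefficient = 70 · 1 · 16 = 1120.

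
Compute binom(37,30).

10295472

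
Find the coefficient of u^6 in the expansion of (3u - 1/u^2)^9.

General term: C(9,j)·(3u)^j·(-1/u^2)^(9-j), with u-exponent 1j − 2(9−j) = 3j − 18.
Set 3j − 18 = 6: j = 8.
C(9,8) = 9; 3^8 = 6561; (-1)^1 = -1.
Coefficient = 9 · 6561 · (-1) = -59049.

-59049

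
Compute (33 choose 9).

C(33,9) = (33·32·31·30·29·28·27·26·25) / 9! = 13995229248000 / 362880 = 38567100.

38567100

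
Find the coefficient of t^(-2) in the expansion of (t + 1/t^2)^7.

35

General term: C(7,j)·(t)^j·(1/t^2)^(7-j), with t-exponent 1j − 2(7−j) = 3j − 14.
Set 3j − 14 = -2: j = 4.
C(7,4) = 35; 1^4 = 1; 1^3 = 1.
Coefficient = 35 · 1 · 1 = 35.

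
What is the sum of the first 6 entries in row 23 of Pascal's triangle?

44552

1 + 23 + 253 + 1771 + 8855 + 33649 = 44552.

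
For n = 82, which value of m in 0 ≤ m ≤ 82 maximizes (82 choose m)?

41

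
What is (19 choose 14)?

C(19,14) = C(19,5) by symmetry.
C(19,5) = (19·18·17·16·15) / 5! = 1395360 / 120 = 11628.

11628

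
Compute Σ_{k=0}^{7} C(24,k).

1 + 24 + 276 + 2024 + 10626 + 42504 + 134596 + 346104 = 536155.

536155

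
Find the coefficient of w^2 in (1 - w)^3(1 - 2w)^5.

Coefficient of w^2 = Σ_{j} C(3,j)·(-1)^j·C(5,2-j)·(-2)^(2-j) for j from 0 to 2.
= 40 + 30 + 3 = 73.

73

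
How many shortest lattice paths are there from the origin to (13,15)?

Each path is a sequence of 28 steps with 13 rights: C(28,13) = 37442160.

37442160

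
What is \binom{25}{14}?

C(25,14) = C(25,11) by symmetry.
C(25,11) = (25·24·23·22·21·20·19·18·17·16·15) / 11! = 177925144320000 / 39916800 = 4457400.

4457400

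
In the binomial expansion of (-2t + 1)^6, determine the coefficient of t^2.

The general term is C(6,j)·(-2t)^j·(1)^(6-j); the t^2 term has j = 2.
C(6,2) = 15.
Coefficient = C(6,2) · (-2)^2 = 15 · 4 = 60.

60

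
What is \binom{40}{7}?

18643560

C(40,7) = (40·39·38·37·36·35·34) / 7! = 93963542400 / 5040 = 18643560.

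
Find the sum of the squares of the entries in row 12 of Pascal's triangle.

By Vandermonde's identity, Σ C(12,r)² = C(24,12) = 2704156.

2704156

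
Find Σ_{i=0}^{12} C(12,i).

Setting x = 1 in (1+x)^12 gives Σ C(12,i) = 2^12 = 4096.

4096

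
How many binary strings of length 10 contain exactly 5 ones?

252

Choose the 5 positions: C(10,5) = 252.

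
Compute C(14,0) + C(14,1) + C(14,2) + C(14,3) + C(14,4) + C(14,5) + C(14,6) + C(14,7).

1 + 14 + 91 + 364 + 1001 + 2002 + 3003 + 3432 = 9908.

9908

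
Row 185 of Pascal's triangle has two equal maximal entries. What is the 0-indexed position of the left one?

92

For odd n = 185, C(185,i) peaks at i = (n−1)/2 and (n+1)/2; the lower is 92.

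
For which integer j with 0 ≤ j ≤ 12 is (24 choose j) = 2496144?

11

C(24,j) increases on 0 ≤ j ≤ 12. C(24,10) = 1961256 and C(24,11) = 2496144, so j = 11.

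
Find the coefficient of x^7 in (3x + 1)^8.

17496

The general term is C(8,j)·(3x)^j·(1)^(8-j); the x^7 term has j = 7.
C(8,7) = 8.
Coefficient = C(8,7) · 3^7 = 8 · 2187 = 17496.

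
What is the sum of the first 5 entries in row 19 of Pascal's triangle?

5036

1 + 19 + 171 + 969 + 3876 = 5036.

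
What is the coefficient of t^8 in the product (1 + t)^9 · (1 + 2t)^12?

6539625

Coefficient of t^8 = Σ_{j} C(9,j)·1^j·C(12,8-j)·2^(8-j) for j from 0 to 8.
= 126720 + 912384 + 2128896 + 2128896 + 997920 + 221760 + 22176 + 864 + 9 = 6539625.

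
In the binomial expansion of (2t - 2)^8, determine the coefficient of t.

The general term is C(8,j)·(2t)^j·(-2)^(8-j); the t^1 term has j = 1.
C(8,1) = 8.
Coefficient = C(8,1) · 2^1 · (-2)^7 = 8 · 2 · (-128) = -2048.

-2048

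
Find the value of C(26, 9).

C(26,9) = (26·25·24·23·22·21·20·19·18) / 9! = 1133836704000 / 362880 = 3124550.

3124550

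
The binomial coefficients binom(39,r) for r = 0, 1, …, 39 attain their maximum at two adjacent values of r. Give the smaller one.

For odd n = 39, C(39,r) peaks at r = (n−1)/2 and (n+1)/2; the smaller is 19.

19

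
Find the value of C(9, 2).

C(9,2) = (9·8) / 2! = 72 / 2 = 36.

36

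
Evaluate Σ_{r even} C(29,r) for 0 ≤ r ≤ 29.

268435456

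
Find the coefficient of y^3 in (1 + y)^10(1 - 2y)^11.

Coefficient of y^3 = Σ_{j} C(10,j)·1^j·C(11,3-j)·(-2)^(3-j) for j from 0 to 3.
= (-1320) + 2200 + (-990) + 120 = 10.

10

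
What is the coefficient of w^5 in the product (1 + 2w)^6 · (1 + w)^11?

25954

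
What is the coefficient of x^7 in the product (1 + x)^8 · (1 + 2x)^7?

78592

Coefficient of x^7 = Σ_{j} C(8,j)·1^j·C(7,7-j)·2^(7-j) for j from 0 to 7.
= 128 + 3584 + 18816 + 31360 + 19600 + 4704 + 392 + 8 = 78592.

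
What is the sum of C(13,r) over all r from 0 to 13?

The entries of row 13 sum to 2^13 = 8192.

8192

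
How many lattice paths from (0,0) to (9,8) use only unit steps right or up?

24310

Each path is a sequence of 17 steps with 9 rights: C(17,9) = 24310.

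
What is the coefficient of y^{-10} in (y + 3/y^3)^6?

General term: C(6,j)·(y)^j·(3/y^3)^(6-j), with y-exponent 1j − 3(6−j) = 4j − 18.
Set 4j − 18 = -10: j = 2.
C(6,2) = 15; 1^2 = 1; 3^4 = 81.
Coefficient = 15 · 1 · 81 = 1215.

1215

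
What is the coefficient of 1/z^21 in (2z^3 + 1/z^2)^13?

General term: C(13,j)·(2z^3)^j·(1/z^2)^(13-j), with z-exponent 3j − 2(13−j) = 5j − 26.
Set 5j − 26 = -21: j = 1.
C(13,1) = 13; 2^1 = 2; 1^12 = 1.
Coefficient = 13 · 2 · 1 = 26.

26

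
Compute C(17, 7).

19448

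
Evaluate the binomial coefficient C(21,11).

352716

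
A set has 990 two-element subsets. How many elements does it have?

45

n(n−1)/2 = 990 ⇒ n(n−1) = 1980. Since 45·44 = 1980, n = 45.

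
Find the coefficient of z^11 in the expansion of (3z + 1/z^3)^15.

General term: C(15,j)·(3z)^j·(1/z^3)^(15-j), with z-exponent 1j − 3(15−j) = 4j − 45.
Set 4j − 45 = 11: j = 14.
C(15,14) = 15; 3^14 = 4782969; 1^1 = 1.
Coefficient = 15 · 4782969 · 1 = 71744535.

71744535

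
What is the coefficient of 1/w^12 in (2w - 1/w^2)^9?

-144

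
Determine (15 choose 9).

5005

C(15,9) = C(15,6) by symmetry.
C(15,6) = (15·14·13·12·11·10) / 6! = 3603600 / 720 = 5005.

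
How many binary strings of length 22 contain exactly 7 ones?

170544

Choose the 7 positions: C(22,7) = 170544.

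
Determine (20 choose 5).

15504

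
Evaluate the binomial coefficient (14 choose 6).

3003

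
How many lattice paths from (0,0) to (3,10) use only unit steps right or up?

Each path is a sequence of 13 steps with 3 rights: C(13,3) = 286.

286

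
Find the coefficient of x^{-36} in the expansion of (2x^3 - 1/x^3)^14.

General term: C(14,j)·(2x^3)^j·(-1/x^3)^(14-j), with x-exponent 3j − 3(14−j) = 6j − 42.
Set 6j − 42 = -36: j = 1.
C(14,1) = 14; 2^1 = 2; (-1)^13 = -1.
Coefficient = 14 · 2 · (-1) = -28.

-28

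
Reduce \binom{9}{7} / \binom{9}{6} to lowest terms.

C(n,k+1)/C(n,k) = (n−k)/(k+1) = (9−6)/(6+1) = 3/7.

3/7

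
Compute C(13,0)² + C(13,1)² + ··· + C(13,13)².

10400600

By Vandermonde's identity, Σ C(13,k)² = C(26,13) = 10400600.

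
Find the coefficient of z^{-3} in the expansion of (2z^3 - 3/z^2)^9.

General term: C(9,j)·(2z^3)^j·(-3/z^2)^(9-j), with z-exponent 3j − 2(9−j) = 5j − 18.
Set 5j − 18 = -3: j = 3.
C(9,3) = 84; 2^3 = 8; (-3)^6 = 729.
Coefficient = 84 · 8 · 729 = 489888.

489888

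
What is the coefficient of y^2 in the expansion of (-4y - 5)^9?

-45000000

The general term is C(9,j)·(-4y)^j·(-5)^(9-j); the y^2 term has j = 2.
C(9,2) = 36.
Coefficient = C(9,2) · (-4)^2 · (-5)^7 = 36 · 16 · (-78125) = -45000000.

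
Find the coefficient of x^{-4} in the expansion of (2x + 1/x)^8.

112

General term: C(8,j)·(2x)^j·(1/x)^(8-j), with x-exponent 1j − 1(8−j) = 2j − 8.
Set 2j − 8 = -4: j = 2.
C(8,2) = 28; 2^2 = 4; 1^6 = 1.
Coefficient = 28 · 4 · 1 = 112.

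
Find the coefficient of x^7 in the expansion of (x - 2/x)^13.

-2288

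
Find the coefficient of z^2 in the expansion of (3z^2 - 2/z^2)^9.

489888

General term: C(9,j)·(3z^2)^j·(-2/z^2)^(9-j), with z-exponent 2j − 2(9−j) = 4j − 18.
Set 4j − 18 = 2: j = 5.
C(9,5) = 126; 3^5 = 243; (-2)^4 = 16.
Coefficient = 126 · 243 · 16 = 489888.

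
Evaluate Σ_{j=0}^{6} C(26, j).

313912

1 + 26 + 325 + 2600 + 14950 + 65780 + 230230 = 313912.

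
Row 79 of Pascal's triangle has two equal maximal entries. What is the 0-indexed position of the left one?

For odd n = 79, C(79,i) peaks at i = (n−1)/2 and (n+1)/2; the smaller is 39.

39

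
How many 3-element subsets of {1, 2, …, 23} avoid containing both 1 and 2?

All 3-subsets: C(23,3) = 1771. Those containing both fixed elements: C(21,1) = 21.
1771 − 21 = 1750.

1750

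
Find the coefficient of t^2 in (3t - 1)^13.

-702

The general term is C(13,j)·(3t)^j·(-1)^(13-j); the t^2 term has j = 2.
C(13,2) = 78.
Coefficient = C(13,2) · 3^2 · (-1)^11 = 78 · 9 · (-1) = -702.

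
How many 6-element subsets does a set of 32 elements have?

C(32,6) = (32·31·30·29·28·27) / 6! = 652458240 / 720 = 906192.

906192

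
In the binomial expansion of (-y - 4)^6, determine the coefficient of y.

The general term is C(6,j)·(-y)^j·(-4)^(6-j); the y^1 term has j = 1.
C(6,1) = 6.
Coefficient = C(6,1) · (-1)^1 · (-4)^5 = 6 · (-1) · (-1024) = 6144.

6144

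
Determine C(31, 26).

169911

C(31,26) = C(31,5) by symmetry.
C(31,5) = (31·30·29·28·27) / 5! = 20389320 / 120 = 169911.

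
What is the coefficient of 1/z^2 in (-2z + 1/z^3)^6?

240

General term: C(6,j)·(-2z)^j·(1/z^3)^(6-j), with z-exponent 1j − 3(6−j) = 4j − 18.
Set 4j − 18 = -2: j = 4.
C(6,4) = 15; (-2)^4 = 16; 1^2 = 1.
Coefficient = 15 · 16 · 1 = 240.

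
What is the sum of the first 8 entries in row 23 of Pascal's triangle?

1 + 23 + 253 + 1771 + 8855 + 33649 + 100947 + 245157 = 390656.

390656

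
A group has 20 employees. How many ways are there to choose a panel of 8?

125970

This is C(20,8) = 125970.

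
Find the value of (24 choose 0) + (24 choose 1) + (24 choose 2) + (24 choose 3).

2325

1 + 24 + 276 + 2024 = 2325.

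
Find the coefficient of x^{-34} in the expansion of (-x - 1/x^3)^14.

91

General term: C(14,j)·(-x)^j·(-1/x^3)^(14-j), with x-exponent 1j − 3(14−j) = 4j − 42.
Set 4j − 42 = -34: j = 2.
C(14,2) = 91; (-1)^2 = 1; (-1)^12 = 1.
Coefficient = 91 · 1 · 1 = 91.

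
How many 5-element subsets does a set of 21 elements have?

20349

C(21,5) = (21·20·19·18·17) / 5! = 2441880 / 120 = 20349.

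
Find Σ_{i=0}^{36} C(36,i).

68719476736

The entries of row 36 sum to 2^36 = 68719476736.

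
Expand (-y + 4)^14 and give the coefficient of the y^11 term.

The general term is C(14,j)·(-y)^j·(4)^(14-j); the y^11 term has j = 11.
C(14,11) = 364.
Coefficient = C(14,11) · (-1)^11 · 4^3 = 364 · (-1) · 64 = -23296.

-23296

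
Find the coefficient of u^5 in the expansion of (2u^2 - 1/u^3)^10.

General term: C(10,j)·(2u^2)^j·(-1/u^3)^(10-j), with u-exponent 2j − 3(10−j) = 5j − 30.
Set 5j − 30 = 5: j = 7.
C(10,7) = 120; 2^7 = 128; (-1)^3 = -1.
Coefficient = 120 · 128 · (-1) = -15360.

-15360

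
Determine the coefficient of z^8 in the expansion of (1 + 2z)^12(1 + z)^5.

1519760

Coefficient of z^8 = Σ_{j} C(12,j)·2^j·C(5,8-j)·1^(8-j) for j from 3 to 8.
= 1760 + 39600 + 253440 + 591360 + 506880 + 126720 = 1519760.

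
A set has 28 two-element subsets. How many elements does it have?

n(n−1)/2 = 28 ⇒ n(n−1) = 56. Since 8·7 = 56, n = 8.

8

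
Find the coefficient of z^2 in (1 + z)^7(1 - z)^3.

Coefficient of z^2 = Σ_{j} C(7,j)·1^j·C(3,2-j)·(-1)^(2-j) for j from 0 to 2.
= 3 + (-21) + 21 = 3.

3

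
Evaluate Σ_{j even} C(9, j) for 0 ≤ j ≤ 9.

256

Half of (1+1)^9 + (1−1)^9 gives the even-index sum: 2^8 = 256.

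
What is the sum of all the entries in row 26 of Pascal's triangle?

67108864

The entries of row 26 sum to 2^26 = 67108864.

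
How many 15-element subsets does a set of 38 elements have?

C(38,15) = (38·37·36·35·34·33·32·31·30·29·28·27·26·25·24) / 15! = 20231404874494894080000 / 1307674368000 = 15471286560.

15471286560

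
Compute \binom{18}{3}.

816

C(18,3) = (18·17·16) / 3! = 4896 / 6 = 816.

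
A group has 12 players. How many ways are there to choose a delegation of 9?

This is C(12,9) = 220.

220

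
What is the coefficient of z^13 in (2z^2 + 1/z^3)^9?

General term: C(9,j)·(2z^2)^j·(1/z^3)^(9-j), with z-exponent 2j − 3(9−j) = 5j − 27.
Set 5j − 27 = 13: j = 8.
C(9,8) = 9; 2^8 = 256; 1^1 = 1.
Coefficient = 9 · 256 · 1 = 2304.

2304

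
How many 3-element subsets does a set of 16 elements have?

560

C(16,3) = (16·15·14) / 3! = 3360 / 6 = 560.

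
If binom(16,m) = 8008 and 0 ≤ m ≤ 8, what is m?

C(16,m) increases on 0 ≤ m ≤ 8. C(16,5) = 4368 and C(16,6) = 8008, so m = 6.

6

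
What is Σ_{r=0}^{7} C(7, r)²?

3432

Σ C(7,r)² is the coefficient of x^7 in (1+x)^7(1+x)^7 = (1+x)^14, i.e. C(14,7) = 3432.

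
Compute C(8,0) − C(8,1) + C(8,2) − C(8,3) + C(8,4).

The partial alternating sum Σ_{k=0}^{4} (−1)^k C(8,k) = (−1)^4 C(7,4) = 35.

35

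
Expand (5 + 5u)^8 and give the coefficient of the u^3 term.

21875000

The general term is C(8,j)·(5)^j·(5u)^(8-j); the u^3 term has j = 5.
C(8,5) = 56.
Coefficient = C(8,5) · 5^5 · 5^3 = 56 · 3125 · 125 = 21875000.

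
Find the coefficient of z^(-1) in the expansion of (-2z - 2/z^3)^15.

General term: C(15,j)·(-2z)^j·(-2/z^3)^(15-j), with z-exponent 1j − 3(15−j) = 4j − 45.
Set 4j − 45 = -1: j = 11.
C(15,11) = 1365; (-2)^11 = -2048; (-2)^4 = 16.
Coefficient = 1365 · (-2048) · 16 = -44728320.

-44728320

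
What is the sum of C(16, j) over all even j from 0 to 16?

32768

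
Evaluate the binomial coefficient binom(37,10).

C(37,10) = (37·36·35·34·33·32·31·30·29·28) / 10! = 1264020397516800 / 3628800 = 348330136.

348330136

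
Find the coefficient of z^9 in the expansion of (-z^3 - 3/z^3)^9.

General term: C(9,j)·(-z^3)^j·(-3/z^3)^(9-j), with z-exponent 3j − 3(9−j) = 6j − 27.
Set 6j − 27 = 9: j = 6.
C(9,6) = 84; (-1)^6 = 1; (-3)^3 = -27.
Coefficient = 84 · 1 · (-27) = -2268.

-2268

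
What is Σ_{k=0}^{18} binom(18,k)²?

By Vandermonde's identity, Σ C(18,k)² = C(36,18) = 9075135300.

9075135300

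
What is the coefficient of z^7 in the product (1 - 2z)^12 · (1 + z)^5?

Coefficient of z^7 = Σ_{j} C(12,j)·(-2)^j·C(5,7-j)·1^(7-j) for j from 2 to 7.
= 264 + (-8800) + 79200 + (-253440) + 295680 + (-101376) = 11528.

11528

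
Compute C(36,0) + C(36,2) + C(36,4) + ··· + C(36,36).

34359738368

Even-r terms of row 36 sum to 2^35 = 34359738368.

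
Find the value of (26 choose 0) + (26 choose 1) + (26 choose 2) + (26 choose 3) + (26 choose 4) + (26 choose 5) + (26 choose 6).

1 + 26 + 325 + 2600 + 14950 + 65780 + 230230 = 313912.

313912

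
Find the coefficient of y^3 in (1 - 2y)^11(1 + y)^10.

10

Coefficient of y^3 = Σ_{j} C(11,j)·(-2)^j·C(10,3-j)·1^(3-j) for j from 0 to 3.
= 120 + (-990) + 2200 + (-1320) = 10.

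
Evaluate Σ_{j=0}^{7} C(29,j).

2182396

1 + 29 + 406 + 3654 + 23751 + 118755 + 475020 + 1560780 = 2182396.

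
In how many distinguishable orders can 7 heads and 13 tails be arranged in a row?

77520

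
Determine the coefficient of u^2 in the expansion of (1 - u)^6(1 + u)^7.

-6

Coefficient of u^2 = Σ_{j} C(6,j)·(-1)^j·C(7,2-j)·1^(2-j) for j from 0 to 2.
= 21 + (-42) + 15 = -6.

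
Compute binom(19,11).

C(19,11) = C(19,8) by symmetry.
C(19,8) = (19·18·17·16·15·14·13·12) / 8! = 3047466240 / 40320 = 75582.

75582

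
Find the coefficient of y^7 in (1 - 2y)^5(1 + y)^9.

Coefficient of y^7 = Σ_{j} C(5,j)·(-2)^j·C(9,7-j)·1^(7-j) for j from 0 to 5.
= 36 + (-840) + 5040 + (-10080) + 6720 + (-1152) = -276.

-276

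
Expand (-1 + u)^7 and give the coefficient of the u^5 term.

21

The general term is C(7,j)·(-1)^j·(u)^(7-j); the u^5 term has j = 2.
C(7,2) = 21.
Coefficient = C(7,2) = 21.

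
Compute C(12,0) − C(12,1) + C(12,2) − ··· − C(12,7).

The partial alternating sum Σ_{k=0}^{7} (−1)^k C(12,k) = (−1)^7 C(11,7) = -330.

-330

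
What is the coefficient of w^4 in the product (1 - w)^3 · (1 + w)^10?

Coefficient of w^4 = Σ_{j} C(3,j)·(-1)^j·C(10,4-j)·1^(4-j) for j from 0 to 3.
= 210 + (-360) + 135 + (-10) = -25.

-25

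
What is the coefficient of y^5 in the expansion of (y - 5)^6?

The general term is C(6,j)·(y)^j·(-5)^(6-j); the y^5 term has j = 5.
C(6,5) = 6.
Coefficient = C(6,5) · (-5)^1 = 6 · (-5) = -30.

-30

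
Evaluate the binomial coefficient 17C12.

C(17,12) = C(17,5) by symmetry.
C(17,5) = (17·16·15·14·13) / 5! = 742560 / 120 = 6188.

6188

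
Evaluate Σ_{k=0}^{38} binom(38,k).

Setting x = 1 in (1+x)^38 gives Σ C(38,k) = 2^38 = 274877906944.

274877906944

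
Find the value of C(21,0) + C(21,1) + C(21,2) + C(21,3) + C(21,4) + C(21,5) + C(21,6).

1 + 21 + 210 + 1330 + 5985 + 20349 + 54264 = 82160.

82160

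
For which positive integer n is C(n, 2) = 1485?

n(n−1)/2 = 1485 ⇒ n(n−1) = 2970. Since 55·54 = 2970, n = 55.

55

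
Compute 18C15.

816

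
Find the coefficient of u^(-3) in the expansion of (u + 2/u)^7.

General term: C(7,j)·(u)^j·(2/u)^(7-j), with u-exponent 1j − 1(7−j) = 2j − 7.
Set 2j − 7 = -3: j = 2.
C(7,2) = 21; 1^2 = 1; 2^5 = 32.
Coefficient = 21 · 1 · 32 = 672.

672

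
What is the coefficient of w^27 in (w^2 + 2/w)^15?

General term: C(15,j)·(w^2)^j·(2/w)^(15-j), with w-exponent 2j − 1(15−j) = 3j − 15.
Set 3j − 15 = 27: j = 14.
C(15,14) = 15; 1^14 = 1; 2^1 = 2.
Coefficient = 15 · 1 · 2 = 30.

30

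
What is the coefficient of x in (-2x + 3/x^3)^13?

7907328

General term: C(13,j)·(-2x)^j·(3/x^3)^(13-j), with x-exponent 1j − 3(13−j) = 4j − 39.
Set 4j − 39 = 1: j = 10.
C(13,10) = 286; (-2)^10 = 1024; 3^3 = 27.
Coefficient = 286 · 1024 · 27 = 7907328.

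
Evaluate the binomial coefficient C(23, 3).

1771

C(23,3) = (23·22·21) / 3! = 10626 / 6 = 1771.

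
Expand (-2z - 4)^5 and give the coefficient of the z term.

-2560

The general term is C(5,j)·(-2z)^j·(-4)^(5-j); the z^1 term has j = 1.
C(5,1) = 5.
Coefficient = C(5,1) · (-2)^1 · (-4)^4 = 5 · (-2) · 256 = -2560.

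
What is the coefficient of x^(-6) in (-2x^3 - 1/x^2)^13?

General term: C(13,j)·(-2x^3)^j·(-1/x^2)^(13-j), with x-exponent 3j − 2(13−j) = 5j − 26.
Set 5j − 26 = -6: j = 4.
C(13,4) = 715; (-2)^4 = 16; (-1)^9 = -1.
Coefficient = 715 · 16 · (-1) = -11440.

-11440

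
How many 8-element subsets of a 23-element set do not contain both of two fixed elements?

All 8-subsets: C(23,8) = 490314. Those containing both fixed elements: C(21,6) = 54264.
490314 − 54264 = 436050.

436050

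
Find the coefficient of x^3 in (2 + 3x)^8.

The general term is C(8,j)·(2)^j·(3x)^(8-j); the x^3 term has j = 5.
C(8,5) = 56.
Coefficient = C(8,5) · 2^5 · 3^3 = 56 · 32 · 27 = 48384.

48384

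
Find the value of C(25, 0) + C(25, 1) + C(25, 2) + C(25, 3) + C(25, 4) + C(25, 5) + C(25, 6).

245506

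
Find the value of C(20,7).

77520

C(20,7) = (20·19·18·17·16·15·14) / 7! = 390700800 / 5040 = 77520.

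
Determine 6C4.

15

C(6,4) = C(6,2) by symmetry.
C(6,2) = (6·5) / 2! = 30 / 2 = 15.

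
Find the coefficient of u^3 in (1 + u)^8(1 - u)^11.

Coefficient of u^3 = Σ_{j} C(8,j)·1^j·C(11,3-j)·(-1)^(3-j) for j from 0 to 3.
= (-165) + 440 + (-308) + 56 = 23.

23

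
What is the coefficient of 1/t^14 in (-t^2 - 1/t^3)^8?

General term: C(8,j)·(-t^2)^j·(-1/t^3)^(8-j), with t-exponent 2j − 3(8−j) = 5j − 24.
Set 5j − 24 = -14: j = 2.
C(8,2) = 28; (-1)^2 = 1; (-1)^6 = 1.
Coefficient = 28 · 1 · 1 = 28.

28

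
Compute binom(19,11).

75582

C(19,11) = C(19,8) by symmetry.
C(19,8) = (19·18·17·16·15·14·13·12) / 8! = 3047466240 / 40320 = 75582.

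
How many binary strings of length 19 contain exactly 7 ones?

50388

Choose the 7 positions: C(19,7) = 50388.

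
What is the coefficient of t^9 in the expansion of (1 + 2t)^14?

The general term is C(14,j)·(1)^j·(2t)^(14-j); the t^9 term has j = 5.
C(14,5) = 2002.
Coefficient = C(14,5) · 2^9 = 2002 · 512 = 1025024.

1025024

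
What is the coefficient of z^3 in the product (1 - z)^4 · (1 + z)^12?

Coefficient of z^3 = Σ_{j} C(4,j)·(-1)^j·C(12,3-j)·1^(3-j) for j from 0 to 3.
= 220 + (-264) + 72 + (-4) = 24.

24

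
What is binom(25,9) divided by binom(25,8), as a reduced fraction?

17/9

C(n,k+1)/C(n,k) = (n−k)/(k+1) = (25−8)/(8+1) = 17/9.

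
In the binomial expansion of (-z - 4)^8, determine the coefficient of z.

131072

The general term is C(8,j)·(-z)^j·(-4)^(8-j); the z^1 term has j = 1.
C(8,1) = 8.
Coefficient = C(8,1) · (-1)^1 · (-4)^7 = 8 · (-1) · (-16384) = 131072.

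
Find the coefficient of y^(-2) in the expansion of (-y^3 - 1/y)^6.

6

General term: C(6,j)·(-y^3)^j·(-1/y)^(6-j), with y-exponent 3j − 1(6−j) = 4j − 6.
Set 4j − 6 = -2: j = 1.
C(6,1) = 6; (-1)^1 = -1; (-1)^5 = -1.
Coefficient = 6 · (-1) · (-1) = 6.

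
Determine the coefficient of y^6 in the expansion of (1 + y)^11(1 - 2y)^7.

Coefficient of y^6 = Σ_{j} C(11,j)·1^j·C(7,6-j)·(-2)^(6-j) for j from 0 to 6.
= 448 + (-7392) + 30800 + (-46200) + 27720 + (-6468) + 462 = -630.

-630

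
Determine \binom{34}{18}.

2203961430

C(34,18) = C(34,16) by symmetry.
C(34,16) = (34·33·32·31·30·29·28·27·26·25·24·23·22·21·20·19) / 16! = 46113021921146019840000 / 20922789888000 = 2203961430.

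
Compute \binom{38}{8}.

48903492

C(38,8) = (38·37·36·35·34·33·32·31) / 8! = 1971788797440 / 40320 = 48903492.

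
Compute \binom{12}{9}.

220

C(12,9) = C(12,3) by symmetry.
C(12,3) = (12·11·10) / 3! = 1320 / 6 = 220.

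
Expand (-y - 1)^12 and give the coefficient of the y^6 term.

The general term is C(12,j)·(-y)^j·(-1)^(12-j); the y^6 term has j = 6.
C(12,6) = 924.
Coefficient = C(12,6) = 924.

924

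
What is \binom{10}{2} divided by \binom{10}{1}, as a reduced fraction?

9/2

C(n,k+1)/C(n,k) = (n−k)/(k+1) = (10−1)/(1+1) = 9/2.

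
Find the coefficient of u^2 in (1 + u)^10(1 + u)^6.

(1 + u)^10(1 + u)^6 = (1 + u)^16, so the coefficient of u^2 is C(16,2)·1^2 = 120·1 = 120.

120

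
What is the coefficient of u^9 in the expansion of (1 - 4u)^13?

-187432960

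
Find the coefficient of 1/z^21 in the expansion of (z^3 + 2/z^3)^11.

28160

General term: C(11,j)·(z^3)^j·(2/z^3)^(11-j), with z-exponent 3j − 3(11−j) = 6j − 33.
Set 6j − 33 = -21: j = 2.
C(11,2) = 55; 1^2 = 1; 2^9 = 512.
Coefficient = 55 · 1 · 512 = 28160.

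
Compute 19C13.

27132

C(19,13) = C(19,6) by symmetry.
C(19,6) = (19·18·17·16·15·14) / 6! = 19535040 / 720 = 27132.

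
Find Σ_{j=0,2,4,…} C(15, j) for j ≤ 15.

16384

Even-j terms of row 15 sum to 2^14 = 16384.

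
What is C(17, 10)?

19448

C(17,10) = C(17,7) by symmetry.
C(17,7) = (17·16·15·14·13·12·11) / 7! = 98017920 / 5040 = 19448.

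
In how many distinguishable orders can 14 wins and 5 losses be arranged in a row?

11628

Choose positions for the wins: C(19,14) = 11628.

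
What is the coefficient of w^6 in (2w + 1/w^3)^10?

General term: C(10,j)·(2w)^j·(1/w^3)^(10-j), with w-exponent 1j − 3(10−j) = 4j − 30.
Set 4j − 30 = 6: j = 9.
C(10,9) = 10; 2^9 = 512; 1^1 = 1.
Coefficient = 10 · 512 · 1 = 5120.

5120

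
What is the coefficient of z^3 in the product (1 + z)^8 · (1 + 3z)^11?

Coefficient of z^3 = Σ_{j} C(8,j)·1^j·C(11,3-j)·3^(3-j) for j from 0 to 3.
= 4455 + 3960 + 924 + 56 = 9395.

9395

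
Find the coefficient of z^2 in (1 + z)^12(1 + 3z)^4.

Coefficient of z^2 = Σ_{j} C(12,j)·1^j·C(4,2-j)·3^(2-j) for j from 0 to 2.
= 54 + 144 + 66 = 264.

264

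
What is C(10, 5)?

252

C(10,5) = (10·9·8·7·6) / 5! = 30240 / 120 = 252.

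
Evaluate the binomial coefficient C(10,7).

C(10,7) = C(10,3) by symmetry.
C(10,3) = (10·9·8) / 3! = 720 / 6 = 120.

120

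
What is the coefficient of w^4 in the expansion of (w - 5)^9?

-393750

The general term is C(9,j)·(w)^j·(-5)^(9-j); the w^4 term has j = 4.
C(9,4) = 126.
Coefficient = C(9,4) · (-5)^5 = 126 · (-3125) = -393750.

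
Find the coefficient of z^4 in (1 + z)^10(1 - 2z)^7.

70

Coefficient of z^4 = Σ_{j} C(10,j)·1^j·C(7,4-j)·(-2)^(4-j) for j from 0 to 4.
= 560 + (-2800) + 3780 + (-1680) + 210 = 70.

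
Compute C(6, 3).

20

C(6,3) = (6·5·4) / 3! = 120 / 6 = 20.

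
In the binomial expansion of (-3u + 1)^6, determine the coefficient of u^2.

135

The general term is C(6,j)·(-3u)^j·(1)^(6-j); the u^2 term has j = 2.
C(6,2) = 15.
Coefficient = C(6,2) · (-3)^2 = 15 · 9 = 135.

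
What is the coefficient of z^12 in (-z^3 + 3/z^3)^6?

-18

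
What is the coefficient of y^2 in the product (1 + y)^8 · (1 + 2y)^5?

148

Coefficient of y^2 = Σ_{j} C(8,j)·1^j·C(5,2-j)·2^(2-j) for j from 0 to 2.
= 40 + 80 + 28 = 148.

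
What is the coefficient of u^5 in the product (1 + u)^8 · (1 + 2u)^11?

Coefficient of u^5 = Σ_{j} C(8,j)·1^j·C(11,5-j)·2^(5-j) for j from 0 to 5.
= 14784 + 42240 + 36960 + 12320 + 1540 + 56 = 107900.

107900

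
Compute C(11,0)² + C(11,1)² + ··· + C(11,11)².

705432

Σ C(11,j)² is the coefficient of x^11 in (1+x)^11(1+x)^11 = (1+x)^22, i.e. C(22,11) = 705432.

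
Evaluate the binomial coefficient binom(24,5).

C(24,5) = (24·23·22·21·20) / 5! = 5100480 / 120 = 42504.

42504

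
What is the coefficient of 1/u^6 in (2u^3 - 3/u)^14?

General term: C(14,j)·(2u^3)^j·(-3/u)^(14-j), with u-exponent 3j − 1(14−j) = 4j − 14.
Set 4j − 14 = -6: j = 2.
C(14,2) = 91; 2^2 = 4; (-3)^12 = 531441.
Coefficient = 91 · 4 · 531441 = 193444524.

193444524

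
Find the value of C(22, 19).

1540

C(22,19) = C(22,3) by symmetry.
C(22,3) = (22·21·20) / 3! = 9240 / 6 = 1540.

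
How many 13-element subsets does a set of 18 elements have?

C(18,13) = C(18,5) by symmetry.
C(18,5) = (18·17·16·15·14) / 5! = 1028160 / 120 = 8568.

8568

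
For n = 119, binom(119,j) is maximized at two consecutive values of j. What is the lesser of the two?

59

For odd n = 119, C(119,j) peaks at j = (n−1)/2 and (n+1)/2; the lesser is 59.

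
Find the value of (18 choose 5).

C(18,5) = (18·17·16·15·14) / 5! = 1028160 / 120 = 8568.

8568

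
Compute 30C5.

142506

C(30,5) = (30·29·28·27·26) / 5! = 17100720 / 120 = 142506.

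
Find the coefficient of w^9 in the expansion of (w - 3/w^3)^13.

General term: C(13,j)·(w)^j·(-3/w^3)^(13-j), with w-exponent 1j − 3(13−j) = 4j − 39.
Set 4j − 39 = 9: j = 12.
C(13,12) = 13; 1^12 = 1; (-3)^1 = -3.
Coefficient = 13 · 1 · (-3) = -39.

-39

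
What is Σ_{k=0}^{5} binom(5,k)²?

By Vandermonde's identity, Σ C(5,k)² = C(10,5) = 252.

252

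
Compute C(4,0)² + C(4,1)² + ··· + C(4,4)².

By Vandermonde's identity, Σ C(4,r)² = C(8,4) = 70.

70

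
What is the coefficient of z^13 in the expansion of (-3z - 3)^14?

The general term is C(14,j)·(-3z)^j·(-3)^(14-j); the z^13 term has j = 13.
C(14,13) = 14.
Coefficient = C(14,13) · (-3)^13 · (-3)^1 = 14 · (-1594323) · (-3) = 66961566.

66961566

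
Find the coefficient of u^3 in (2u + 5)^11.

515625000

The general term is C(11,j)·(2u)^j·(5)^(11-j); the u^3 term has j = 3.
C(11,3) = 165.
Coefficient = C(11,3) · 2^3 · 5^8 = 165 · 8 · 390625 = 515625000.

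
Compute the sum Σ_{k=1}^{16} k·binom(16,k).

524288

Differentiating (1+x)^16 and setting x=1: Σ k·C(16,k) = 16·2^15 = 524288.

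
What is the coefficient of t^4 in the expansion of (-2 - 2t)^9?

The general term is C(9,j)·(-2)^j·(-2t)^(9-j); the t^4 term has j = 5.
C(9,5) = 126.
Coefficient = C(9,5) · (-2)^5 · (-2)^4 = 126 · (-32) · 16 = -64512.

-64512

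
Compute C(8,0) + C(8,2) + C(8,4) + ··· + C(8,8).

128

Even-i terms of row 8 sum to 2^7 = 128.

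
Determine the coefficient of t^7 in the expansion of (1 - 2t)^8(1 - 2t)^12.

Coefficient of t^7 = Σ_{j} C(8,j)·(-2)^j·C(12,7-j)·(-2)^(7-j) for j from 0 to 7.
= (-101376) + (-946176) + (-2838528) + (-3548160) + (-1971200) + (-473088) + (-43008) + (-1024) = -9922560.

-9922560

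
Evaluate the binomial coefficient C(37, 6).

2324784

C(37,6) = (37·36·35·34·33·32) / 6! = 1673844480 / 720 = 2324784.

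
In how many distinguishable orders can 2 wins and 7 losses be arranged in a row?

36

Choose positions for the wins: C(9,2) = 36.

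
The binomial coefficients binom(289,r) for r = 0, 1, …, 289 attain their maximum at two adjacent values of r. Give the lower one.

For odd n = 289, C(289,r) peaks at r = (n−1)/2 and (n+1)/2; the lower is 144.

144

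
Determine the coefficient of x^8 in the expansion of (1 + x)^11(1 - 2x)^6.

Coefficient of x^8 = Σ_{j} C(11,j)·1^j·C(6,8-j)·(-2)^(8-j) for j from 2 to 8.
= 3520 + (-31680) + 79200 + (-73920) + 27720 + (-3960) + 165 = 1045.

1045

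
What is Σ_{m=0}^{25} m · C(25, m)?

419430400

Differentiating (1+x)^25 and setting x=1: Σ m·C(25,m) = 25·2^24 = 419430400.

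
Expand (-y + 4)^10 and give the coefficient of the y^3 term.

-1966080

The general term is C(10,j)·(-y)^j·(4)^(10-j); the y^3 term has j = 3.
C(10,3) = 120.
Coefficient = C(10,3) · (-1)^3 · 4^7 = 120 · (-1) · 16384 = -1966080.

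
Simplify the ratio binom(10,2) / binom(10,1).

9/2

C(n,k+1)/C(n,k) = (n−k)/(k+1) = (10−1)/(1+1) = 9/2.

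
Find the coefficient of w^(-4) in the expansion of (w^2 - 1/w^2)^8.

-56

General term: C(8,j)·(w^2)^j·(-1/w^2)^(8-j), with w-exponent 2j − 2(8−j) = 4j − 16.
Set 4j − 16 = -4: j = 3.
C(8,3) = 56; 1^3 = 1; (-1)^5 = -1.
Coefficient = 56 · 1 · (-1) = -56.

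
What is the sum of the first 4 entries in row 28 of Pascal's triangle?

3683

1 + 28 + 378 + 3276 = 3683.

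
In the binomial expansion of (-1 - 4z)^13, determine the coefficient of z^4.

The general term is C(13,j)·(-1)^j·(-4z)^(13-j); the z^4 term has j = 9.
C(13,9) = 715.
Coefficient = C(13,9) · (-1)^9 · (-4)^4 = 715 · (-1) · 256 = -183040.

-183040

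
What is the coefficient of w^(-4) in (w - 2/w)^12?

General term: C(12,j)·(w)^j·(-2/w)^(12-j), with w-exponent 1j − 1(12−j) = 2j − 12.
Set 2j − 12 = -4: j = 4.
C(12,4) = 495; 1^4 = 1; (-2)^8 = 256.
Coefficient = 495 · 1 · 256 = 126720.

126720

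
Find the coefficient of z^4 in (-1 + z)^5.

The general term is C(5,j)·(-1)^j·(z)^(5-j); the z^4 term has j = 1.
C(5,1) = 5.
Coefficient = C(5,1) · (-1)^1 = 5 · (-1) = -5.

-5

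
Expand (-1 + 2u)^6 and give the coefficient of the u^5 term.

-192

The general term is C(6,j)·(-1)^j·(2u)^(6-j); the u^5 term has j = 1.
C(6,1) = 6.
Coefficient = C(6,1) · (-1)^1 · 2^5 = 6 · (-1) · 32 = -192.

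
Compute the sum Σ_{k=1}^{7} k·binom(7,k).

448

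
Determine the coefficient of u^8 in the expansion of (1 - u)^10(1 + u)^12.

90

Coefficient of u^8 = Σ_{j} C(10,j)·(-1)^j·C(12,8-j)·1^(8-j) for j from 0 to 8.
= 495 + (-7920) + 41580 + (-95040) + 103950 + (-55440) + 13860 + (-1440) + 45 = 90.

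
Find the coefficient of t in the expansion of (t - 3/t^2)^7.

189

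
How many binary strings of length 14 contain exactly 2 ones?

91

Choose the 2 positions: C(14,2) = 91.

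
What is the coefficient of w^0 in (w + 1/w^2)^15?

3003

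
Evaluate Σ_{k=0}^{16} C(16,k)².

By Vandermonde's identity, Σ C(16,k)² = C(32,16) = 601080390.

601080390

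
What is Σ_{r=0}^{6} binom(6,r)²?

By Vandermonde's identity, Σ C(6,r)² = C(12,6) = 924.

924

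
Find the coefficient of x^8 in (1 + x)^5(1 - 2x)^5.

0

Coefficient of x^8 = Σ_{j} C(5,j)·1^j·C(5,8-j)·(-2)^(8-j) for j from 3 to 5.
= (-320) + 400 + (-80) = 0.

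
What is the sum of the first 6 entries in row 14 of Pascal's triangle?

1 + 14 + 91 + 364 + 1001 + 2002 = 3473.

3473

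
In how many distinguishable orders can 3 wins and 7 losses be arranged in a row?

Choose positions for the wins: C(10,3) = 120.

120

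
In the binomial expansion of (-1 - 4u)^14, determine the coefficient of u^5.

The general term is C(14,j)·(-1)^j·(-4u)^(14-j); the u^5 term has j = 9.
C(14,9) = 2002.
Coefficient = C(14,9) · (-1)^9 · (-4)^5 = 2002 · (-1) · (-1024) = 2050048.

2050048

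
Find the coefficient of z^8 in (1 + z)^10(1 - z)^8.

14

Coefficient of z^8 = Σ_{j} C(10,j)·1^j·C(8,8-j)·(-1)^(8-j) for j from 0 to 8.
= 1 + (-80) + 1260 + (-6720) + 14700 + (-14112) + 5880 + (-960) + 45 = 14.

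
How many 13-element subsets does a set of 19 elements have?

27132

C(19,13) = C(19,6) by symmetry.
C(19,6) = (19·18·17·16·15·14) / 6! = 19535040 / 720 = 27132.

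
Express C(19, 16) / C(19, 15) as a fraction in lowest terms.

1/4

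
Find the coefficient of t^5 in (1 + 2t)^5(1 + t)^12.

Coefficient of t^5 = Σ_{j} C(5,j)·2^j·C(12,5-j)·1^(5-j) for j from 0 to 5.
= 792 + 4950 + 8800 + 5280 + 960 + 32 = 20814.

20814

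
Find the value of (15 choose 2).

105

C(15,2) = (15·14) / 2! = 210 / 2 = 105.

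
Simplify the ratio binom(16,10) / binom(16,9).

7/10

C(n,k+1)/C(n,k) = (n−k)/(k+1) = (16−9)/(9+1) = 7/10.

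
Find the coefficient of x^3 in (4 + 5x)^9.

43008000

The general term is C(9,j)·(4)^j·(5x)^(9-j); the x^3 term has j = 6.
C(9,6) = 84.
Coefficient = C(9,6) · 4^6 · 5^3 = 84 · 4096 · 125 = 43008000.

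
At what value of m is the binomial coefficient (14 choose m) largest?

7

C(14,m) is maximized at m = 14/2 = 7.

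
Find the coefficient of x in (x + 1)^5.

The general term is C(5,j)·(x)^j·(1)^(5-j); the x^1 term has j = 1.
C(5,1) = 5.
Coefficient = C(5,1) = 5.

5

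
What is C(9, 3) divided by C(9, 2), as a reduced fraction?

7/3

C(n,k+1)/C(n,k) = (n−k)/(k+1) = (9−2)/(2+1) = 7/3.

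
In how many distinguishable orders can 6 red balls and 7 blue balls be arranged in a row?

1716

Choose positions for the red balls: C(13,6) = 1716.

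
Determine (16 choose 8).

C(16,8) = (16·15·14·13·12·11·10·9) / 8! = 518918400 / 40320 = 12870.

12870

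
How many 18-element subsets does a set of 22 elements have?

7315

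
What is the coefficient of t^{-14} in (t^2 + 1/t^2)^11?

55

General term: C(11,j)·(t^2)^j·(1/t^2)^(11-j), with t-exponent 2j − 2(11−j) = 4j − 22.
Set 4j − 22 = -14: j = 2.
C(11,2) = 55; 1^2 = 1; 1^9 = 1.
Coefficient = 55 · 1 · 1 = 55.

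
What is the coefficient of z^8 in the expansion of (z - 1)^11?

The general term is C(11,j)·(z)^j·(-1)^(11-j); the z^8 term has j = 8.
C(11,8) = 165.
Coefficient = C(11,8) · (-1)^3 = 165 · (-1) = -165.

-165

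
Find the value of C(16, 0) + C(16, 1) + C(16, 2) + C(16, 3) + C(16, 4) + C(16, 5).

1 + 16 + 120 + 560 + 1820 + 4368 = 6885.

6885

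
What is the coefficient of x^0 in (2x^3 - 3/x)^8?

General term: C(8,j)·(2x^3)^j·(-3/x)^(8-j), with x-exponent 3j − 1(8−j) = 4j − 8.
Set 4j − 8 = 0: j = 2.
C(8,2) = 28; 2^2 = 4; (-3)^6 = 729.
Coefficient = 28 · 4 · 729 = 81648.

81648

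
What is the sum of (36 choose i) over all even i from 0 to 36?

34359738368

Even-i terms of row 36 sum to 2^35 = 34359738368.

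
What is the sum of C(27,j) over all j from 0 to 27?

134217728

Setting x = 1 in (1+x)^27 gives Σ C(27,j) = 2^27 = 134217728.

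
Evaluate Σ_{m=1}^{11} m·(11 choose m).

Differentiating (1+x)^11 and setting x=1: Σ m·C(11,m) = 11·2^10 = 11264.

11264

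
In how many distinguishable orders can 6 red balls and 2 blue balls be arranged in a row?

28

Choose positions for the red balls: C(8,6) = 28.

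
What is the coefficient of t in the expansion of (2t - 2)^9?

4608

The general term is C(9,j)·(2t)^j·(-2)^(9-j); the t^1 term has j = 1.
C(9,1) = 9.
Coefficient = C(9,1) · 2^1 · (-2)^8 = 9 · 2 · 256 = 4608.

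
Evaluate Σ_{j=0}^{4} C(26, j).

1 + 26 + 325 + 2600 + 14950 = 17902.

17902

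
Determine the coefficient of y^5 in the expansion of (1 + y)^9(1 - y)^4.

Coefficient of y^5 = Σ_{j} C(9,j)·1^j·C(4,5-j)·(-1)^(5-j) for j from 1 to 5.
= 9 + (-144) + 504 + (-504) + 126 = -9.

-9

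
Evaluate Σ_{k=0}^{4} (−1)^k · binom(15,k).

1001

The partial alternating sum Σ_{k=0}^{4} (−1)^k C(15,k) = (−1)^4 C(14,4) = 1001.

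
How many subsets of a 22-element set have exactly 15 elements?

170544

Choose the 15 positions: C(22,15) = 170544.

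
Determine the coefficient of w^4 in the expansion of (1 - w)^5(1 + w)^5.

10

Coefficient of w^4 = Σ_{j} C(5,j)·(-1)^j·C(5,4-j)·1^(4-j) for j from 0 to 4.
= 5 + (-50) + 100 + (-50) + 5 = 10.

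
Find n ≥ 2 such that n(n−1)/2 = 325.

n(n−1)/2 = 325 ⇒ n(n−1) = 650. Since 26·25 = 650, n = 26.

26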